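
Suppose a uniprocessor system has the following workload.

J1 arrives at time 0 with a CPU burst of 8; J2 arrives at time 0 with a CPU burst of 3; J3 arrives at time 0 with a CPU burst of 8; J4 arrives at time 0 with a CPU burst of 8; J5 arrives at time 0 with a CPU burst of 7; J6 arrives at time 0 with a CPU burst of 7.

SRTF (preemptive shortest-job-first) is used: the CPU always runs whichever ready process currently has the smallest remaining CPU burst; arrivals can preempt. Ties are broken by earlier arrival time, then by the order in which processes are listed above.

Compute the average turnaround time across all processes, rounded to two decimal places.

21.50

Timeline: | J2 0-3 | J5 3-10 | J6 10-17 | J1 17-25 | J3 25-33 | J4 33-41 |
Completion: J1=25  J2=3  J3=33  J4=41  J5=10  J6=17
Turnaround (C−A): J1=25  J2=3  J3=33  J4=41  J5=10  J6=17
Turnaround times: J1=25, J2=3, J3=33, J4=41, J5=10, J6=17
Average turnaround = (25+3+33+41+10+17) / 6 = 129/6 = 21.50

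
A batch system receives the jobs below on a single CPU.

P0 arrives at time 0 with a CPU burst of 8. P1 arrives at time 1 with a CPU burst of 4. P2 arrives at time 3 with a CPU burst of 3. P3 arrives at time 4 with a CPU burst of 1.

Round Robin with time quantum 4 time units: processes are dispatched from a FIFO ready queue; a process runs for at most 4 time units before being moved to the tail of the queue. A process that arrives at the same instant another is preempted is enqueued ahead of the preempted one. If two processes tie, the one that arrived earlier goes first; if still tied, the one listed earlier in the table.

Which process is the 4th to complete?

Gantt: | P0 0-4 | P1 4-8 | P2 8-11 | P3 11-12 | P0 12-16 |
Completion: P0=16  P1=8  P2=11  P3=12
Finish order: P1 → P2 → P3 → P0

P0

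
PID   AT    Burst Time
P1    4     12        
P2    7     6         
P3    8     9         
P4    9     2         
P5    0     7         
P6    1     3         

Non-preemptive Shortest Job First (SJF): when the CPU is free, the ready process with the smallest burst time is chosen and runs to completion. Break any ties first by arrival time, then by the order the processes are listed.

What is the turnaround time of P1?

35

Schedule: | P5 0-7 | P6 7-10 | P4 10-12 | P2 12-18 | P3 18-27 | P1 27-39 |
Completion: P1=39  P2=18  P3=27  P4=12  P5=7  P6=10
Turnaround (C−A): P1=35  P2=11  P3=19  P4=3  P5=7  P6=9
Turnaround(P1) = completion − arrival = 39 − 4 = 35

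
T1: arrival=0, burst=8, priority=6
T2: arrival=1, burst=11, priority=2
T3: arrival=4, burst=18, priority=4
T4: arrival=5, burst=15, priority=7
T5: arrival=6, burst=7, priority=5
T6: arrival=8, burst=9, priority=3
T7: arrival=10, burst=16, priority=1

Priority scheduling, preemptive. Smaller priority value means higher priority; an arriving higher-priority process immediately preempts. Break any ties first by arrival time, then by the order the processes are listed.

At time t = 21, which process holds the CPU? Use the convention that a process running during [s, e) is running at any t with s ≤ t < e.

Timeline: | T1 0-1 | T2 1-10 | T7 10-26 | T2 26-28 | T6 28-37 | T3 37-55 | T5 55-62 | T1 62-69 | T4 69-84 |
Completion: T1=69  T2=28  T3=55  T4=84  T5=62  T6=37  T7=26
Turnaround (C−A): T1=69  T2=27  T3=51  T4=79  T5=56  T6=29  T7=16

T7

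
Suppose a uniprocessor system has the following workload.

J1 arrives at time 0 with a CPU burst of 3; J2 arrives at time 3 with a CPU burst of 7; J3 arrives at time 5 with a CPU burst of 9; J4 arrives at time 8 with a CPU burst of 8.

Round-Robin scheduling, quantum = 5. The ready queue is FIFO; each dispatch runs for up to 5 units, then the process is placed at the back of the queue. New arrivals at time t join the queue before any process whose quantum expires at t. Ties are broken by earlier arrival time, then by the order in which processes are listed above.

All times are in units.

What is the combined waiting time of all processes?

31

Gantt: | J1 0-3 | J2 3-8 | J3 8-13 | J4 13-18 | J2 18-20 | J3 20-24 | J4 24-27 |
Completion: J1=3  J2=20  J3=24  J4=27
Turnaround (C−A): J1=3  J2=17  J3=19  J4=19
Waiting = turnaround − burst: J1=0, J2=10, J3=10, J4=11
Total waiting = 0 + 10 + 10 + 11 = 31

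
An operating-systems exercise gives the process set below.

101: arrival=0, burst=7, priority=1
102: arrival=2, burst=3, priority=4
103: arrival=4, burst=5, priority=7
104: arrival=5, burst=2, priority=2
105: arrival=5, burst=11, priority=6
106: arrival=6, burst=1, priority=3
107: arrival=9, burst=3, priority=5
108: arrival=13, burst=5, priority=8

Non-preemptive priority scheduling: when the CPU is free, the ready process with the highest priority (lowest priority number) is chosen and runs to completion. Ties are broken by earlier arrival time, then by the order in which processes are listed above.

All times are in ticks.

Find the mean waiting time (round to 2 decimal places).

Schedule: | 101 0-7 | 104 7-9 | 106 9-10 | 102 10-13 | 107 13-16 | 105 16-27 | 103 27-32 | 108 32-37 |
Completion: 101=7  102=13  103=32  104=9  105=27  106=10  107=16  108=37
Waiting times: 101=0, 102=8, 103=23, 104=2, 105=11, 106=3, 107=4, 108=19
Average waiting = (0+8+23+2+11+3+4+19) / 8 = 70/8 = 8.75

8.75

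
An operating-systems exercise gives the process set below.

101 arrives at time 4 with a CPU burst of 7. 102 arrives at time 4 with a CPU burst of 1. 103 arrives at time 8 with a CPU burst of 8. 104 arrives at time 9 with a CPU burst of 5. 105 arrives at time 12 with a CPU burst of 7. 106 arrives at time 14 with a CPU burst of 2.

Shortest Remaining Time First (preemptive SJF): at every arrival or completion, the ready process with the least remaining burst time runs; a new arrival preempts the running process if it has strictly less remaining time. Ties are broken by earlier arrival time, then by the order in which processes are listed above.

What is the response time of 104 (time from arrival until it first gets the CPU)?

Timeline: | idle 0-4 | 102 4-5 | 101 5-12 | 104 12-14 | 106 14-16 | 104 16-19 | 105 19-26 | 103 26-34 |
Completion: 101=12  102=5  103=34  104=19  105=26  106=16
Turnaround (C−A): 101=8  102=1  103=26  104=10  105=14  106=2
Response(104) = first start − arrival = 12 − 9 = 3

3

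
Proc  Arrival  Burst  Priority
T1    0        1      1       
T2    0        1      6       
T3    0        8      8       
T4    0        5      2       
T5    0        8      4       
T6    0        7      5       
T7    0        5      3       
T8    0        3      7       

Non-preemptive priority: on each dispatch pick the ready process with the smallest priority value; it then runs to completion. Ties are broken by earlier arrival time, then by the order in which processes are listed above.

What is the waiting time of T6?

Gantt: | T1 0-1 | T4 1-6 | T7 6-11 | T5 11-19 | T6 19-26 | T2 26-27 | T8 27-30 | T3 30-38 |
Completion: T1=1  T2=27  T3=38  T4=6  T5=19  T6=26  T7=11  T8=30
Waiting(T6) = turnaround − burst = 26 − 7 = 19

19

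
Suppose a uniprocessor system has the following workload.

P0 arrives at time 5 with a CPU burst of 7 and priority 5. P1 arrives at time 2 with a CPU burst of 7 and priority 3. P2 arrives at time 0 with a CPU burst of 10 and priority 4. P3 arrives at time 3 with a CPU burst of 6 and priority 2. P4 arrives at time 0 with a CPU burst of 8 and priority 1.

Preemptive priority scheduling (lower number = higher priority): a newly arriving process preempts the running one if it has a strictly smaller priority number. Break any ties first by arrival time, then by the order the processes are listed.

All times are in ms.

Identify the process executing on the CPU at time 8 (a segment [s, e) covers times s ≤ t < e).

P3

Schedule: | P4 0-8 | P3 8-14 | P1 14-21 | P2 21-31 | P0 31-38 |
Completion: P0=38  P1=21  P2=31  P3=14  P4=8
Turnaround (C−A): P0=33  P1=19  P2=31  P3=11  P4=8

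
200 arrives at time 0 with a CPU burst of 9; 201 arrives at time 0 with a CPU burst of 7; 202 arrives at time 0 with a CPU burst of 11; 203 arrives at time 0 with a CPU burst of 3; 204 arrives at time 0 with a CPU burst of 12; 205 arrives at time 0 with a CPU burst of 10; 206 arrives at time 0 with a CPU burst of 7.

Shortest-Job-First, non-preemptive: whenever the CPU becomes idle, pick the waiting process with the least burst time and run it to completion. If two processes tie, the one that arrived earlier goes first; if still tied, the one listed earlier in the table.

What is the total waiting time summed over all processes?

139

Gantt: | 203 0-3 | 201 3-10 | 206 10-17 | 200 17-26 | 205 26-36 | 202 36-47 | 204 47-59 |
Completion: 200=26  201=10  202=47  203=3  204=59  205=36  206=17
Waiting = turnaround − burst: 200=17, 201=3, 202=36, 203=0, 204=47, 205=26, 206=10
Total waiting = 17 + 3 + 36 + 0 + 47 + 26 + 10 = 139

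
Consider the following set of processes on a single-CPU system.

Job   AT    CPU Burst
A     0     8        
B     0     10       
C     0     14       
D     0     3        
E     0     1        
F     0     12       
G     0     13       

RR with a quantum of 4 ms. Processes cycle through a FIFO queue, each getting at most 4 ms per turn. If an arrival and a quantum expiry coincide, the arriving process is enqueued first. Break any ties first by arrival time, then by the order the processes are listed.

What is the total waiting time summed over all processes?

219

Timeline: | A 0-4 | B 4-8 | C 8-12 | D 12-15 | E 15-16 | F 16-20 | G 20-24 | A 24-28 | B 28-32 | C 32-36 | F 36-40 | G 40-44 | B 44-46 | C 46-50 | F 50-54 | G 54-58 | C 58-60 | G 60-61 |
Completion: A=28  B=46  C=60  D=15  E=16  F=54  G=61
Waiting = turnaround − burst: A=20, B=36, C=46, D=12, E=15, F=42, G=48
Total waiting = 20 + 36 + 46 + 12 + 15 + 42 + 48 = 219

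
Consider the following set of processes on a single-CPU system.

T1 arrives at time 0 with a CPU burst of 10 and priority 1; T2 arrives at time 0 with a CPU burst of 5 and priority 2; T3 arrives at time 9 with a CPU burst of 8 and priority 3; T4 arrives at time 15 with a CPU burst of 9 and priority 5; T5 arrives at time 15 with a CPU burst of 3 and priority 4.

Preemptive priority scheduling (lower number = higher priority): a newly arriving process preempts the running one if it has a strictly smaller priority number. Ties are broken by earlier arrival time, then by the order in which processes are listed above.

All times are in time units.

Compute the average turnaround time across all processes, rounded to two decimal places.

14.00

Schedule: | T1 0-10 | T2 10-15 | T3 15-23 | T5 23-26 | T4 26-35 |
Completion: T1=10  T2=15  T3=23  T4=35  T5=26
Turnaround times: T1=10, T2=15, T3=14, T4=20, T5=11
Average turnaround = (10+15+14+20+11) / 5 = 70/5 = 14.00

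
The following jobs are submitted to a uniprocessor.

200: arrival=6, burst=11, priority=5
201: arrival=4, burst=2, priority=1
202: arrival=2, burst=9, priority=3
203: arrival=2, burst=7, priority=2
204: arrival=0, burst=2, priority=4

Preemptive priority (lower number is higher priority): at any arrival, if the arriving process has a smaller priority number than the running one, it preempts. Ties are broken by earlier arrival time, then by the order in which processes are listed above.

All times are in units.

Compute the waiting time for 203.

Gantt: | 204 0-2 | 203 2-4 | 201 4-6 | 203 6-11 | 202 11-20 | 200 20-31 |
Completion: 200=31  201=6  202=20  203=11  204=2
Turnaround (C−A): 200=25  201=2  202=18  203=9  204=2
Waiting(203) = turnaround − burst = 9 − 7 = 2

2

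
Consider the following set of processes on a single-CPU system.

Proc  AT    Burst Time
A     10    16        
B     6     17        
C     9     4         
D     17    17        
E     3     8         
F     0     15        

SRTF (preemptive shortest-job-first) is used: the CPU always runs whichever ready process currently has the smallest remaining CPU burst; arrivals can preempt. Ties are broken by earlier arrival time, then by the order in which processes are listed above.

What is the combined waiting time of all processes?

Schedule: | F 0-3 | E 3-11 | C 11-15 | F 15-27 | A 27-43 | B 43-60 | D 60-77 |
Completion: A=43  B=60  C=15  D=77  E=11  F=27
Waiting = turnaround − burst: A=17, B=37, C=2, D=43, E=0, F=12
Total waiting = 17 + 37 + 2 + 43 + 0 + 12 = 111

111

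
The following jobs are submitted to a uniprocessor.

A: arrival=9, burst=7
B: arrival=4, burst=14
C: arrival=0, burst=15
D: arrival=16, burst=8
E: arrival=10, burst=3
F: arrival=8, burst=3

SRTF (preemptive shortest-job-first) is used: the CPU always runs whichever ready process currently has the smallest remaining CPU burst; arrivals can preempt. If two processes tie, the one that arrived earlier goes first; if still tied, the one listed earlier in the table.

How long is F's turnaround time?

3

Schedule: | C 0-8 | F 8-11 | E 11-14 | C 14-21 | A 21-28 | D 28-36 | B 36-50 |
Completion: A=28  B=50  C=21  D=36  E=14  F=11
Turnaround (C−A): A=19  B=46  C=21  D=20  E=4  F=3
Turnaround(F) = completion − arrival = 11 − 8 = 3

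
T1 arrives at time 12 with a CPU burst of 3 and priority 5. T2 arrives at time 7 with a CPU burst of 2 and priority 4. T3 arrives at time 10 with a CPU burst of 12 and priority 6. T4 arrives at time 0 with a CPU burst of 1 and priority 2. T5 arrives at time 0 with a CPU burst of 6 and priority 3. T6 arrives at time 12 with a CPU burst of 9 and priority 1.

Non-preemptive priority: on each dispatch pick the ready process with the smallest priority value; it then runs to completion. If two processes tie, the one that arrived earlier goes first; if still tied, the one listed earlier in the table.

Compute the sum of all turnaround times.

63

Schedule: | T4 0-1 | T5 1-7 | T2 7-9 | idle 9-10 | T3 10-22 | T6 22-31 | T1 31-34 |
Completion: T1=34  T2=9  T3=22  T4=1  T5=7  T6=31
Turnaround (C−A): T1=22  T2=2  T3=12  T4=1  T5=7  T6=19
Turnaround = completion − arrival: T1=22, T2=2, T3=12, T4=1, T5=7, T6=19
Total turnaround = 22 + 2 + 12 + 1 + 7 + 19 = 63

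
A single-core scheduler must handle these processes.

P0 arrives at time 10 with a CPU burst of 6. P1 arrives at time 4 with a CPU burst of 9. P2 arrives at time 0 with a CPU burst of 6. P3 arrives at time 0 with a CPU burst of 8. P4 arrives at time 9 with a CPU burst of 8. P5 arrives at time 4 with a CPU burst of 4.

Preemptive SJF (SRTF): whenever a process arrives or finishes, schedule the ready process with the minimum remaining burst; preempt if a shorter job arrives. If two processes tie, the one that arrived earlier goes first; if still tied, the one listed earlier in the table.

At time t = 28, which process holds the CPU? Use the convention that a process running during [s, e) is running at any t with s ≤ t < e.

P4

Gantt: | P2 0-6 | P5 6-10 | P0 10-16 | P3 16-24 | P4 24-32 | P1 32-41 |
Completion: P0=16  P1=41  P2=6  P3=24  P4=32  P5=10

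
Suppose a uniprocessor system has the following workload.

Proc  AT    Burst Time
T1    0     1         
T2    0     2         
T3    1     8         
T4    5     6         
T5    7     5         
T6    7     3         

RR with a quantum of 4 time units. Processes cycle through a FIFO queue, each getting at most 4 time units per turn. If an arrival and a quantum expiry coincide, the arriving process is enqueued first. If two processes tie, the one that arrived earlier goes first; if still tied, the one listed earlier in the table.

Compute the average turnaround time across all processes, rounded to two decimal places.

Gantt: | T1 0-1 | T2 1-3 | T3 3-7 | T4 7-11 | T5 11-15 | T6 15-18 | T3 18-22 | T4 22-24 | T5 24-25 |
Completion: T1=1  T2=3  T3=22  T4=24  T5=25  T6=18
Turnaround times: T1=1, T2=3, T3=21, T4=19, T5=18, T6=11
Average turnaround = (1+3+21+19+18+11) / 6 = 73/6 = 12.17

12.17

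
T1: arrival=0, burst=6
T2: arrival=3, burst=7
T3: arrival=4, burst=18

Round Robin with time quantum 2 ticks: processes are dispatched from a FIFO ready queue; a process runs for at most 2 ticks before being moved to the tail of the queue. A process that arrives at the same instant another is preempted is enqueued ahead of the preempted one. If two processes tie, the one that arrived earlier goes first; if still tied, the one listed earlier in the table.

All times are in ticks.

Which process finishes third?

T3

Gantt: | T1 0-4 | T2 4-6 | T3 6-8 | T1 8-10 | T2 10-12 | T3 12-14 | T2 14-16 | T3 16-18 | T2 18-19 | T3 19-31 |
Completion: T1=10  T2=19  T3=31
Turnaround (C−A): T1=10  T2=16  T3=27
Finish order: T1 → T2 → T3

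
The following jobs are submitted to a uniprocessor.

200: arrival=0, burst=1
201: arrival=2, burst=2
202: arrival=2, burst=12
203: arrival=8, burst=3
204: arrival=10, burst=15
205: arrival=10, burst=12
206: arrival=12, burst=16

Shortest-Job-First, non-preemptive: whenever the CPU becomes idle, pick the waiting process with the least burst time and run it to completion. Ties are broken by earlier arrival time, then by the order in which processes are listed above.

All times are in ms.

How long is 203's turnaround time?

Schedule: | 200 0-1 | idle 1-2 | 201 2-4 | 202 4-16 | 203 16-19 | 205 19-31 | 204 31-46 | 206 46-62 |
Completion: 200=1  201=4  202=16  203=19  204=46  205=31  206=62
Turnaround (C−A): 200=1  201=2  202=14  203=11  204=36  205=21  206=50
Turnaround(203) = completion − arrival = 19 − 8 = 11

11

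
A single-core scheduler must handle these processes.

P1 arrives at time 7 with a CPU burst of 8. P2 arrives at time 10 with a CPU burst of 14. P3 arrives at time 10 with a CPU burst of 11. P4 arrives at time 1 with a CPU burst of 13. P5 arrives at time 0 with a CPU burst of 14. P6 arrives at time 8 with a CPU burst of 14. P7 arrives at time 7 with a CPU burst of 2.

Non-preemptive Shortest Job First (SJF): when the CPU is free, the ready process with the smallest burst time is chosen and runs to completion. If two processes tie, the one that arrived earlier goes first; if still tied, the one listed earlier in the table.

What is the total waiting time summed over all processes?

Timeline: | P5 0-14 | P7 14-16 | P1 16-24 | P3 24-35 | P4 35-48 | P6 48-62 | P2 62-76 |
Completion: P1=24  P2=76  P3=35  P4=48  P5=14  P6=62  P7=16
Turnaround (C−A): P1=17  P2=66  P3=25  P4=47  P5=14  P6=54  P7=9
Waiting = turnaround − burst: P1=9, P2=52, P3=14, P4=34, P5=0, P6=40, P7=7
Total waiting = 9 + 52 + 14 + 34 + 0 + 40 + 7 = 156

156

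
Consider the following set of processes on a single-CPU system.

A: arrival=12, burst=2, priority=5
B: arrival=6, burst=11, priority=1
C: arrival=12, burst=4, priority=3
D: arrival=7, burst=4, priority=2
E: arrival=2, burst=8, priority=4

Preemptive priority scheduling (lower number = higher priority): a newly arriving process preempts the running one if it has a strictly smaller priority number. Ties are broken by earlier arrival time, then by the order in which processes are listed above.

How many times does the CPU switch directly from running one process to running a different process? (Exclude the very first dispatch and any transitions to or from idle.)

5

Schedule: | idle 0-2 | E 2-6 | B 6-17 | D 17-21 | C 21-25 | E 25-29 | A 29-31 |
Completion: A=31  B=17  C=25  D=21  E=29
Turnaround (C−A): A=19  B=11  C=13  D=14  E=27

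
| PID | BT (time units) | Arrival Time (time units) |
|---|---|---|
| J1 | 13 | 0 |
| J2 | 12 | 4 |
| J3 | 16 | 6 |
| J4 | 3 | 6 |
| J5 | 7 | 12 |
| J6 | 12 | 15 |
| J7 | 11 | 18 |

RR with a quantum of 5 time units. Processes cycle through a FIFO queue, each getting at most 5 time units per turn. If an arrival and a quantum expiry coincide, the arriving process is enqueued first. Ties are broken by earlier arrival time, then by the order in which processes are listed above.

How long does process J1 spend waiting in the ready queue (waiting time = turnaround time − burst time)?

28

Gantt: | J1 0-5 | J2 5-10 | J1 10-15 | J3 15-20 | J4 20-23 | J2 23-28 | J5 28-33 | J6 33-38 | J1 38-41 | J7 41-46 | J3 46-51 | J2 51-53 | J5 53-55 | J6 55-60 | J7 60-65 | J3 65-70 | J6 70-72 | J7 72-73 | J3 73-74 |
Completion: J1=41  J2=53  J3=74  J4=23  J5=55  J6=72  J7=73
Turnaround (C−A): J1=41  J2=49  J3=68  J4=17  J5=43  J6=57  J7=55
Waiting(J1) = turnaround − burst = 41 − 13 = 28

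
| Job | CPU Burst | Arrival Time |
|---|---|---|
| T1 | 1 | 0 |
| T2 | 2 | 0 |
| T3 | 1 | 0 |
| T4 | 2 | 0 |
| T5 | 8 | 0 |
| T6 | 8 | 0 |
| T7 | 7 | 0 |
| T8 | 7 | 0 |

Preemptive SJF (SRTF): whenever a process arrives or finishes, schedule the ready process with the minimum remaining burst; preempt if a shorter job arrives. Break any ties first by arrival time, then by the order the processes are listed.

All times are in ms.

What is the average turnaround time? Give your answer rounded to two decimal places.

Schedule: | T1 0-1 | T3 1-2 | T2 2-4 | T4 4-6 | T7 6-13 | T8 13-20 | T5 20-28 | T6 28-36 |
Completion: T1=1  T2=4  T3=2  T4=6  T5=28  T6=36  T7=13  T8=20
Turnaround times: T1=1, T2=4, T3=2, T4=6, T5=28, T6=36, T7=13, T8=20
Average turnaround = (1+4+2+6+28+36+13+20) / 8 = 110/8 = 13.75

13.75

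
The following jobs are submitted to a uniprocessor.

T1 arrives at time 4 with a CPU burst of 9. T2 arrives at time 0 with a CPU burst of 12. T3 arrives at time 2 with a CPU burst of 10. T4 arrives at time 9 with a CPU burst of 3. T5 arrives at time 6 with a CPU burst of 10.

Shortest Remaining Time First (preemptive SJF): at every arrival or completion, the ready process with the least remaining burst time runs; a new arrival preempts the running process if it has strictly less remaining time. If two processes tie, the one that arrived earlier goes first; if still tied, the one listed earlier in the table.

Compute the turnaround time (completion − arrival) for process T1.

20

Gantt: | T2 0-12 | T4 12-15 | T1 15-24 | T3 24-34 | T5 34-44 |
Completion: T1=24  T2=12  T3=34  T4=15  T5=44
Turnaround (C−A): T1=20  T2=12  T3=32  T4=6  T5=38
Turnaround(T1) = completion − arrival = 24 − 4 = 20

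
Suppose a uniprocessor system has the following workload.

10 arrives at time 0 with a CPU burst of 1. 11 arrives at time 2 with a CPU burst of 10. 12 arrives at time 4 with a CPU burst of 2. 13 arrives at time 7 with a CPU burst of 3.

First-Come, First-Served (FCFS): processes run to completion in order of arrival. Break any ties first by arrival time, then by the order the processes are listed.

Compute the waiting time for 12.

Schedule: | 10 0-1 | idle 1-2 | 11 2-12 | 12 12-14 | 13 14-17 |
Completion: 10=1  11=12  12=14  13=17
Turnaround (C−A): 10=1  11=10  12=10  13=10
Waiting(12) = turnaround − burst = 10 − 2 = 8

8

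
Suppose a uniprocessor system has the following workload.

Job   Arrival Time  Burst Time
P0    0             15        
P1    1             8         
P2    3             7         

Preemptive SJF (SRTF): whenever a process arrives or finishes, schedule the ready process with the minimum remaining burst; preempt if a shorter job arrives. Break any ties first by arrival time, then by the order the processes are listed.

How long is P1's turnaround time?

8

Schedule: | P0 0-1 | P1 1-9 | P2 9-16 | P0 16-30 |
Completion: P0=30  P1=9  P2=16
Turnaround (C−A): P0=30  P1=8  P2=13
Turnaround(P1) = completion − arrival = 9 − 1 = 8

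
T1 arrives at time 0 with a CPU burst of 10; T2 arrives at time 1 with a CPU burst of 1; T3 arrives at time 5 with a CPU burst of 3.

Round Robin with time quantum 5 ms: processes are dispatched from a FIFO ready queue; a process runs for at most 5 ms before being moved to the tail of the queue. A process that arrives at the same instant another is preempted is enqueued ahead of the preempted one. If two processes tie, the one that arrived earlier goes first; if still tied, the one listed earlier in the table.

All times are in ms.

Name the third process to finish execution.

T1

Schedule: | T1 0-5 | T2 5-6 | T3 6-9 | T1 9-14 |
Completion: T1=14  T2=6  T3=9
Turnaround (C−A): T1=14  T2=5  T3=4
Finish order: T2 → T3 → T1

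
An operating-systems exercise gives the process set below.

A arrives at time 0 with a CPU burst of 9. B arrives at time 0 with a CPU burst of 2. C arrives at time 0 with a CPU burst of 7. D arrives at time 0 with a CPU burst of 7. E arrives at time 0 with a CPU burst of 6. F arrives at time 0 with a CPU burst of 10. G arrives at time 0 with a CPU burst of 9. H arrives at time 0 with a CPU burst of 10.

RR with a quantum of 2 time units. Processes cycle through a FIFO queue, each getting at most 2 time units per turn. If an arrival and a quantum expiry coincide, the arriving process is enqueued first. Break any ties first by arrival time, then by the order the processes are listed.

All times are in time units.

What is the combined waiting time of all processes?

307

Timeline: | A 0-2 | B 2-4 | C 4-6 | D 6-8 | E 8-10 | F 10-12 | G 12-14 | H 14-16 | A 16-18 | C 18-20 | D 20-22 | E 22-24 | F 24-26 | G 26-28 | H 28-30 | A 30-32 | C 32-34 | D 34-36 | E 36-38 | F 38-40 | G 40-42 | H 42-44 | A 44-46 | C 46-47 | D 47-48 | F 48-50 | G 50-52 | H 52-54 | A 54-55 | F 55-57 | G 57-58 | H 58-60 |
Completion: A=55  B=4  C=47  D=48  E=38  F=57  G=58  H=60
Waiting = turnaround − burst: A=46, B=2, C=40, D=41, E=32, F=47, G=49, H=50
Total waiting = 46 + 2 + 40 + 41 + 32 + 47 + 49 + 50 = 307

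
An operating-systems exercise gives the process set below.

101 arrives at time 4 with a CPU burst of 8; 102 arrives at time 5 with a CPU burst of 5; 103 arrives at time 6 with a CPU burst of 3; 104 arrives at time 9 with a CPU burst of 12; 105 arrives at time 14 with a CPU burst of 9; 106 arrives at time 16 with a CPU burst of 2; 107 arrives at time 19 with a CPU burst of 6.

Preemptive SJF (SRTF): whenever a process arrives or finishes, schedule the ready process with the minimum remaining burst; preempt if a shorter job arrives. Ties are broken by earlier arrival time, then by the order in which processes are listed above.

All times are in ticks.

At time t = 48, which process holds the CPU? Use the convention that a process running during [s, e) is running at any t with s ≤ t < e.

Gantt: | idle 0-4 | 101 4-5 | 102 5-6 | 103 6-9 | 102 9-13 | 101 13-16 | 106 16-18 | 101 18-22 | 107 22-28 | 105 28-37 | 104 37-49 |
Completion: 101=22  102=13  103=9  104=49  105=37  106=18  107=28

104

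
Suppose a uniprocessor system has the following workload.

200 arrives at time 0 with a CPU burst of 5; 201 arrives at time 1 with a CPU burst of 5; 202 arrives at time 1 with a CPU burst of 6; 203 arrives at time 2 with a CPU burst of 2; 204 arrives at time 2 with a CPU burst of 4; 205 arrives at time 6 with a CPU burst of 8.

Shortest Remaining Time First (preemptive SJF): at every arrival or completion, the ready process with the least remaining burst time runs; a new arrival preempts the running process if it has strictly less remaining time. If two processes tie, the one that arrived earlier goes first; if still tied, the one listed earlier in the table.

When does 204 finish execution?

Timeline: | 200 0-2 | 203 2-4 | 200 4-7 | 204 7-11 | 201 11-16 | 202 16-22 | 205 22-30 |
Completion: 200=7  201=16  202=22  203=4  204=11  205=30
Turnaround (C−A): 200=7  201=15  202=21  203=2  204=9  205=24

11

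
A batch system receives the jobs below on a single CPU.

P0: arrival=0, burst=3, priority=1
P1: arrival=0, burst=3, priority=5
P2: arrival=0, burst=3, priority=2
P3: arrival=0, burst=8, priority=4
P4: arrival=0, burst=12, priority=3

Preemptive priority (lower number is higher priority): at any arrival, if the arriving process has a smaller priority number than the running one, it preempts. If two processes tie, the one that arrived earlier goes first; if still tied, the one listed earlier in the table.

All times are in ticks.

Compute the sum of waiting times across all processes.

Gantt: | P0 0-3 | P2 3-6 | P4 6-18 | P3 18-26 | P1 26-29 |
Completion: P0=3  P1=29  P2=6  P3=26  P4=18
Turnaround (C−A): P0=3  P1=29  P2=6  P3=26  P4=18
Waiting = turnaround − burst: P0=0, P1=26, P2=3, P3=18, P4=6
Total waiting = 0 + 26 + 3 + 18 + 6 = 53

53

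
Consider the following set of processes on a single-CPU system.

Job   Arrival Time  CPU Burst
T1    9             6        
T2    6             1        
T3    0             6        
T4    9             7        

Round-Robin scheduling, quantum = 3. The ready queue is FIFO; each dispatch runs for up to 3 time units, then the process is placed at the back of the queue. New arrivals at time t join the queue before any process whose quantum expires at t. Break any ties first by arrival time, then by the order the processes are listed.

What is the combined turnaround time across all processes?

29

Timeline: | T3 0-6 | T2 6-7 | idle 7-9 | T1 9-12 | T4 12-15 | T1 15-18 | T4 18-22 |
Completion: T1=18  T2=7  T3=6  T4=22
Turnaround = completion − arrival: T1=9, T2=1, T3=6, T4=13
Total turnaround = 9 + 1 + 6 + 13 = 29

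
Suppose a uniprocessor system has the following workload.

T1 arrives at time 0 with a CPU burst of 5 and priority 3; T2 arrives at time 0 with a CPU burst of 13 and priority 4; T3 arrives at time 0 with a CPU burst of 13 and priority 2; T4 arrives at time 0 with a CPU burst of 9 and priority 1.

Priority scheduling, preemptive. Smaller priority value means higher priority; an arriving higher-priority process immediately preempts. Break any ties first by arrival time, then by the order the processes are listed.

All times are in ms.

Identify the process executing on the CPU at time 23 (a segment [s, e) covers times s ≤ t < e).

Timeline: | T4 0-9 | T3 9-22 | T1 22-27 | T2 27-40 |
Completion: T1=27  T2=40  T3=22  T4=9
Turnaround (C−A): T1=27  T2=40  T3=22  T4=9

T1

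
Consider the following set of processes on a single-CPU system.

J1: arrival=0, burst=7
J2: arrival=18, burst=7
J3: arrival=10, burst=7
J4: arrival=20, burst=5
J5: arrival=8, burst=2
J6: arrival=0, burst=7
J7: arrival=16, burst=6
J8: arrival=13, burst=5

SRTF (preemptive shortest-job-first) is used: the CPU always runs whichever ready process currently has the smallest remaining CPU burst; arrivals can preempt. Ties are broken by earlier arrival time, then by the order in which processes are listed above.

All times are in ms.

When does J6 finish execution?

16

Gantt: | J1 0-7 | J6 7-8 | J5 8-10 | J6 10-16 | J8 16-21 | J4 21-26 | J7 26-32 | J3 32-39 | J2 39-46 |
Completion: J1=7  J2=46  J3=39  J4=26  J5=10  J6=16  J7=32  J8=21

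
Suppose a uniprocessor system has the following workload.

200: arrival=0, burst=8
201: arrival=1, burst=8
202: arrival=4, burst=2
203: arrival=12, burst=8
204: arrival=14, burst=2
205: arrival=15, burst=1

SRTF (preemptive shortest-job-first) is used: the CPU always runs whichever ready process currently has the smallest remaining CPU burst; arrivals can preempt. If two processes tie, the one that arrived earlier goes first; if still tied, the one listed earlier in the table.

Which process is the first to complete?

Gantt: | 200 0-4 | 202 4-6 | 200 6-10 | 201 10-14 | 204 14-16 | 205 16-17 | 201 17-21 | 203 21-29 |
Completion: 200=10  201=21  202=6  203=29  204=16  205=17
Turnaround (C−A): 200=10  201=20  202=2  203=17  204=2  205=2
Finish order: 202 → 200 → 204 → 205 → 201 → 203

202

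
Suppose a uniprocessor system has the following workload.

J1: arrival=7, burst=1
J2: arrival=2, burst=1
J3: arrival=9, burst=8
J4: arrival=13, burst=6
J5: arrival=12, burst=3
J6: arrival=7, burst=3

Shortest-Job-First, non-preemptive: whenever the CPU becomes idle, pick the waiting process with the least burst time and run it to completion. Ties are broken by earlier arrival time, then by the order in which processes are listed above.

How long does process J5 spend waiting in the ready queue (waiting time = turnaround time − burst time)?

7

Gantt: | idle 0-2 | J2 2-3 | idle 3-7 | J1 7-8 | J6 8-11 | J3 11-19 | J5 19-22 | J4 22-28 |
Completion: J1=8  J2=3  J3=19  J4=28  J5=22  J6=11
Turnaround (C−A): J1=1  J2=1  J3=10  J4=15  J5=10  J6=4
Waiting(J5) = turnaround − burst = 10 − 3 = 7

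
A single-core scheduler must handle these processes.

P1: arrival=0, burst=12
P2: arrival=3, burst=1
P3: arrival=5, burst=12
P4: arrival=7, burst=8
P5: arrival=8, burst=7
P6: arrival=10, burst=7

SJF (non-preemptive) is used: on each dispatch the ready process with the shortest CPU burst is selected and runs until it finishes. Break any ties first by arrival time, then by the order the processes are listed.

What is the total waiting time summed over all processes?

74

Schedule: | P1 0-12 | P2 12-13 | P5 13-20 | P6 20-27 | P4 27-35 | P3 35-47 |
Completion: P1=12  P2=13  P3=47  P4=35  P5=20  P6=27
Turnaround (C−A): P1=12  P2=10  P3=42  P4=28  P5=12  P6=17
Waiting = turnaround − burst: P1=0, P2=9, P3=30, P4=20, P5=5, P6=10
Total waiting = 0 + 9 + 30 + 20 + 5 + 10 = 74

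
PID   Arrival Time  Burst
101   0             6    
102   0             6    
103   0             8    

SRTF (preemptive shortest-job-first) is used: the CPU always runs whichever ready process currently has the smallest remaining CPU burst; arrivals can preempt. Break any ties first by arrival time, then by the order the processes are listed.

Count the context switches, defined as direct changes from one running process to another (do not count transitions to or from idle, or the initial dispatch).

Schedule: | 101 0-6 | 102 6-12 | 103 12-20 |
Completion: 101=6  102=12  103=20

2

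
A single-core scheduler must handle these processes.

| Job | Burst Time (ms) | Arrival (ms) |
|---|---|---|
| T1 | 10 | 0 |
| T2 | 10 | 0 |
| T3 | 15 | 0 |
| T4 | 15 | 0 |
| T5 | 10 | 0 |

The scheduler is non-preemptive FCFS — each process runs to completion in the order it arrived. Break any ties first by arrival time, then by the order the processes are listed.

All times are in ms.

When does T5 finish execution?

Gantt: | T1 0-10 | T2 10-20 | T3 20-35 | T4 35-50 | T5 50-60 |
Completion: T1=10  T2=20  T3=35  T4=50  T5=60
Turnaround (C−A): T1=10  T2=20  T3=35  T4=50  T5=60

60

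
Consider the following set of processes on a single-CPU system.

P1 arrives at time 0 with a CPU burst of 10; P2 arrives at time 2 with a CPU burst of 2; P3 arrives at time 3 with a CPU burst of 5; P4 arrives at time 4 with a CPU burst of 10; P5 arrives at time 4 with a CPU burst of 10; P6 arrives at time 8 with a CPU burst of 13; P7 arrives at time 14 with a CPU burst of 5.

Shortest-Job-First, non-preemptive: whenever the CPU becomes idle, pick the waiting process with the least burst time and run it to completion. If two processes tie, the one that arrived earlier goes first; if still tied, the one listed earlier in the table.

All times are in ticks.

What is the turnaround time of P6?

47

Gantt: | P1 0-10 | P2 10-12 | P3 12-17 | P7 17-22 | P4 22-32 | P5 32-42 | P6 42-55 |
Completion: P1=10  P2=12  P3=17  P4=32  P5=42  P6=55  P7=22
Turnaround(P6) = completion − arrival = 55 − 8 = 47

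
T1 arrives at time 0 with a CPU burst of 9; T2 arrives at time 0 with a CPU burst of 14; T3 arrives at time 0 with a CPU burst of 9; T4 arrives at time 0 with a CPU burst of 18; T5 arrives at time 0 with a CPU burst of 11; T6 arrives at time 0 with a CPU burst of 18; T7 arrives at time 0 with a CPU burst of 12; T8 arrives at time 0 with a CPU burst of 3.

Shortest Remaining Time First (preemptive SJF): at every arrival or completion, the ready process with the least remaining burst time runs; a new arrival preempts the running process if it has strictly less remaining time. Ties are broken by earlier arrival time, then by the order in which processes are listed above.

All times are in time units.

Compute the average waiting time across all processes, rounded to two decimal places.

Timeline: | T8 0-3 | T1 3-12 | T3 12-21 | T5 21-32 | T7 32-44 | T2 44-58 | T4 58-76 | T6 76-94 |
Completion: T1=12  T2=58  T3=21  T4=76  T5=32  T6=94  T7=44  T8=3
Waiting times: T1=3, T2=44, T3=12, T4=58, T5=21, T6=76, T7=32, T8=0
Average waiting = (3+44+12+58+21+76+32+0) / 8 = 246/8 = 30.75

30.75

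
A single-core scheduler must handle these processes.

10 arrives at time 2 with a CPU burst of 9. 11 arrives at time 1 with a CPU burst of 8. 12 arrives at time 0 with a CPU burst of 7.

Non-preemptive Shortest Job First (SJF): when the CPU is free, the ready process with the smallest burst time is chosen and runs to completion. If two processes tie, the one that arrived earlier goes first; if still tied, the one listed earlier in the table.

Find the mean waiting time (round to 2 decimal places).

Schedule: | 12 0-7 | 11 7-15 | 10 15-24 |
Completion: 10=24  11=15  12=7
Turnaround (C−A): 10=22  11=14  12=7
Waiting times: 10=13, 11=6, 12=0
Average waiting = (13+6+0) / 3 = 19/3 = 6.33

6.33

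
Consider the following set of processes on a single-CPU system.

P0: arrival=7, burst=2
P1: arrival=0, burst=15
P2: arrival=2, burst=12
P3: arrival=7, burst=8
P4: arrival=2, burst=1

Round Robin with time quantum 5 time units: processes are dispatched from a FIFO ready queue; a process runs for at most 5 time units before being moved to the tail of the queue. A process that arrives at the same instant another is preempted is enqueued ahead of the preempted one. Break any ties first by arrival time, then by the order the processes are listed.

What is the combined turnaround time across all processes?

118

Gantt: | P1 0-5 | P2 5-10 | P4 10-11 | P1 11-16 | P0 16-18 | P3 18-23 | P2 23-28 | P1 28-33 | P3 33-36 | P2 36-38 |
Completion: P0=18  P1=33  P2=38  P3=36  P4=11
Turnaround = completion − arrival: P0=11, P1=33, P2=36, P3=29, P4=9
Total turnaround = 11 + 33 + 36 + 29 + 9 = 118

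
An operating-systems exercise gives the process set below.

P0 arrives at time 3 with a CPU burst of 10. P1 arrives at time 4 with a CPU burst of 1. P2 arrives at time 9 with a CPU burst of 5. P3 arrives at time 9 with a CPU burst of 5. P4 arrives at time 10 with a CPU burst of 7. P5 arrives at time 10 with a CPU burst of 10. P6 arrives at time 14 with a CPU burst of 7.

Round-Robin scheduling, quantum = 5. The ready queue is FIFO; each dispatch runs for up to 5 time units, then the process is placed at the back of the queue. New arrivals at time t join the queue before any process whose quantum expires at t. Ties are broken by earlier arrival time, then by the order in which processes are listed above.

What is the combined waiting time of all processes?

Schedule: | idle 0-3 | P0 3-8 | P1 8-9 | P0 9-14 | P2 14-19 | P3 19-24 | P4 24-29 | P5 29-34 | P6 34-39 | P4 39-41 | P5 41-46 | P6 46-48 |
Completion: P0=14  P1=9  P2=19  P3=24  P4=41  P5=46  P6=48
Waiting = turnaround − burst: P0=1, P1=4, P2=5, P3=10, P4=24, P5=26, P6=27
Total waiting = 1 + 4 + 5 + 10 + 24 + 26 + 27 = 97

97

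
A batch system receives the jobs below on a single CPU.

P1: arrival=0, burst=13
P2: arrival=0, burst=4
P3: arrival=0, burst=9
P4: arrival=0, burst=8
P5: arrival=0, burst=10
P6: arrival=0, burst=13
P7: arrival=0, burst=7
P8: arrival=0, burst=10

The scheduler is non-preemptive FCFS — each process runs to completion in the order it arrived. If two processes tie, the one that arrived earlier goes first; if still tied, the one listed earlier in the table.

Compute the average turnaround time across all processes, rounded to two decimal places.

41.13

Timeline: | P1 0-13 | P2 13-17 | P3 17-26 | P4 26-34 | P5 34-44 | P6 44-57 | P7 57-64 | P8 64-74 |
Completion: P1=13  P2=17  P3=26  P4=34  P5=44  P6=57  P7=64  P8=74
Turnaround (C−A): P1=13  P2=17  P3=26  P4=34  P5=44  P6=57  P7=64  P8=74
Turnaround times: P1=13, P2=17, P3=26, P4=34, P5=44, P6=57, P7=64, P8=74
Average turnaround = (13+17+26+34+44+57+64+74) / 8 = 329/8 = 41.13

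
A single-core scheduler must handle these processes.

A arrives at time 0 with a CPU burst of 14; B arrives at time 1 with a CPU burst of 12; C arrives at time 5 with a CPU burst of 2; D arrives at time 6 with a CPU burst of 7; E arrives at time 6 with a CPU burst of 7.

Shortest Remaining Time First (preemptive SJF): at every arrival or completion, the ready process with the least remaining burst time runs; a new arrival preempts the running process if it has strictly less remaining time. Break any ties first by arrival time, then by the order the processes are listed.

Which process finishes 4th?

Gantt: | A 0-1 | B 1-5 | C 5-7 | D 7-14 | E 14-21 | B 21-29 | A 29-42 |
Completion: A=42  B=29  C=7  D=14  E=21
Finish order: C → D → E → B → A

B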